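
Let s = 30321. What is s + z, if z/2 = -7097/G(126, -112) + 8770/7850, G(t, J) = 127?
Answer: 3011932563/99695 ≈ 30211.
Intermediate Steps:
z = -10919532/99695 (z = 2*(-7097/127 + 8770/7850) = 2*(-7097*1/127 + 8770*(1/7850)) = 2*(-7097/127 + 877/785) = 2*(-5459766/99695) = -10919532/99695 ≈ -109.53)
s + z = 30321 - 10919532/99695 = 3011932563/99695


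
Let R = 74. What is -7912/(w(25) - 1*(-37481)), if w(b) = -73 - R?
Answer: -3956/18667 ≈ -0.21192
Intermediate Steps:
w(b) = -147 (w(b) = -73 - 1*74 = -73 - 74 = -147)
-7912/(w(25) - 1*(-37481)) = -7912/(-147 - 1*(-37481)) = -7912/(-147 + 37481) = -7912/37334 = -7912*1/37334 = -3956/18667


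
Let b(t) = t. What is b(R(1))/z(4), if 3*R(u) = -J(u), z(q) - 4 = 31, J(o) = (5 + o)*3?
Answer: -6/35 ≈ -0.17143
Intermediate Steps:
J(o) = 15 + 3*o
z(q) = 35 (z(q) = 4 + 31 = 35)
R(u) = -5 - u (R(u) = (-(15 + 3*u))/3 = (-15 - 3*u)/3 = -5 - u)
b(R(1))/z(4) = (-5 - 1*1)/35 = (-5 - 1)*(1/35) = -6*1/35 = -6/35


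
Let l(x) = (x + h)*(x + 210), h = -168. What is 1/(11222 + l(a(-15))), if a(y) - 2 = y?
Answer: -1/24435 ≈ -4.0925e-5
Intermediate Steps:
a(y) = 2 + y
l(x) = (-168 + x)*(210 + x) (l(x) = (x - 168)*(x + 210) = (-168 + x)*(210 + x))
1/(11222 + l(a(-15))) = 1/(11222 + (-35280 + (2 - 15)² + 42*(2 - 15))) = 1/(11222 + (-35280 + (-13)² + 42*(-13))) = 1/(11222 + (-35280 + 169 - 546)) = 1/(11222 - 35657) = 1/(-24435) = -1/24435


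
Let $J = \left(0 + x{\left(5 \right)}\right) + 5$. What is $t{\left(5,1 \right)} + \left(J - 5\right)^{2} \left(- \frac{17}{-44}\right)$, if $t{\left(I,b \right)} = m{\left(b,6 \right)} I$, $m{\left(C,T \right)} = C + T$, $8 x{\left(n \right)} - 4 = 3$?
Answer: $\frac{99393}{2816} \approx 35.296$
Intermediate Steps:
$x{\left(n \right)} = \frac{7}{8}$ ($x{\left(n \right)} = \frac{1}{2} + \frac{1}{8} \cdot 3 = \frac{1}{2} + \frac{3}{8} = \frac{7}{8}$)
$J = \frac{47}{8}$ ($J = \left(0 + \frac{7}{8}\right) + 5 = \frac{7}{8} + 5 = \frac{47}{8} \approx 5.875$)
$t{\left(I,b \right)} = I \left(6 + b\right)$ ($t{\left(I,b \right)} = \left(b + 6\right) I = \left(6 + b\right) I = I \left(6 + b\right)$)
$t{\left(5,1 \right)} + \left(J - 5\right)^{2} \left(- \frac{17}{-44}\right) = 5 \left(6 + 1\right) + \left(\frac{47}{8} - 5\right)^{2} \left(- \frac{17}{-44}\right) = 5 \cdot 7 + \left(\frac{7}{8}\right)^{2} \left(\left(-17\right) \left(- \frac{1}{44}\right)\right) = 35 + \frac{49}{64} \cdot \frac{17}{44} = 35 + \frac{833}{2816} = \frac{99393}{2816}$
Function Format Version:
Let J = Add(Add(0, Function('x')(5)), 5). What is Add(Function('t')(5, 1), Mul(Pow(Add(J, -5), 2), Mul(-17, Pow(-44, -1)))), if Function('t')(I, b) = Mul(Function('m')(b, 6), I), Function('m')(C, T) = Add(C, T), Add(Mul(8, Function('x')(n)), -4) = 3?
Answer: Rational(99393, 2816) ≈ 35.296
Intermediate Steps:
Function('x')(n) = Rational(7, 8) (Function('x')(n) = Add(Rational(1, 2), Mul(Rational(1, 8), 3)) = Add(Rational(1, 2), Rational(3, 8)) = Rational(7, 8))
J = Rational(47, 8) (J = Add(Add(0, Rational(7, 8)), 5) = Add(Rational(7, 8), 5) = Rational(47, 8) ≈ 5.8750)
Function('t')(I, b) = Mul(I, Add(6, b)) (Function('t')(I, b) = Mul(Add(b, 6), I) = Mul(Add(6, b), I) = Mul(I, Add(6, b)))
Add(Function('t')(5, 1), Mul(Pow(Add(J, -5), 2), Mul(-17, Pow(-44, -1)))) = Add(Mul(5, Add(6, 1)), Mul(Pow(Add(Rational(47, 8), -5), 2), Mul(-17, Pow(-44, -1)))) = Add(Mul(5, 7), Mul(Pow(Rational(7, 8), 2), Mul(-17, Rational(-1, 44)))) = Add(35, Mul(Rational(49, 64), Rational(17, 44))) = Add(35, Rational(833, 2816)) = Rational(99393, 2816)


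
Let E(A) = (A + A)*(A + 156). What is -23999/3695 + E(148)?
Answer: 332466881/3695 ≈ 89978.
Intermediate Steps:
E(A) = 2*A*(156 + A) (E(A) = (2*A)*(156 + A) = 2*A*(156 + A))
-23999/3695 + E(148) = -23999/3695 + 2*148*(156 + 148) = -23999*1/3695 + 2*148*304 = -23999/3695 + 89984 = 332466881/3695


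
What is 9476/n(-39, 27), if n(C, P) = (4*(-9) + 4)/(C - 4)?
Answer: 101867/8 ≈ 12733.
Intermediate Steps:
n(C, P) = -32/(-4 + C) (n(C, P) = (-36 + 4)/(-4 + C) = -32/(-4 + C))
9476/n(-39, 27) = 9476/((-32/(-4 - 39))) = 9476/((-32/(-43))) = 9476/((-32*(-1/43))) = 9476/(32/43) = 9476*(43/32) = 101867/8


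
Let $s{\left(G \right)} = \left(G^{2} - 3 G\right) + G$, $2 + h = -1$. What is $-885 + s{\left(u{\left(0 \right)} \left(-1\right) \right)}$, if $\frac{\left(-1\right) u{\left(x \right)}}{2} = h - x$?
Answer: $-837$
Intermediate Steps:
$h = -3$ ($h = -2 - 1 = -3$)
$u{\left(x \right)} = 6 + 2 x$ ($u{\left(x \right)} = - 2 \left(-3 - x\right) = 6 + 2 x$)
$s{\left(G \right)} = G^{2} - 2 G$
$-885 + s{\left(u{\left(0 \right)} \left(-1\right) \right)} = -885 + \left(6 + 2 \cdot 0\right) \left(-1\right) \left(-2 + \left(6 + 2 \cdot 0\right) \left(-1\right)\right) = -885 + \left(6 + 0\right) \left(-1\right) \left(-2 + \left(6 + 0\right) \left(-1\right)\right) = -885 + 6 \left(-1\right) \left(-2 + 6 \left(-1\right)\right) = -885 - 6 \left(-2 - 6\right) = -885 - -48 = -885 + 48 = -837$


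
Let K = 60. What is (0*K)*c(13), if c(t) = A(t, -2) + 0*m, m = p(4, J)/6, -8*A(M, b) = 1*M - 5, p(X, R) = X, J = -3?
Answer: 0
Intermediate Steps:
A(M, b) = 5/8 - M/8 (A(M, b) = -(1*M - 5)/8 = -(M - 5)/8 = -(-5 + M)/8 = 5/8 - M/8)
m = ⅔ (m = 4/6 = 4*(⅙) = ⅔ ≈ 0.66667)
c(t) = 5/8 - t/8 (c(t) = (5/8 - t/8) + 0*(⅔) = (5/8 - t/8) + 0 = 5/8 - t/8)
(0*K)*c(13) = (0*60)*(5/8 - ⅛*13) = 0*(5/8 - 13/8) = 0*(-1) = 0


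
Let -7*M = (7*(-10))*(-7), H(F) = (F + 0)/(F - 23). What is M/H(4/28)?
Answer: 11200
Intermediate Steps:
H(F) = F/(-23 + F)
M = -70 (M = -7*(-10)*(-7)/7 = -(-10)*(-7) = -⅐*490 = -70)
M/H(4/28) = -70/((4/28)/(-23 + 4/28)) = -70/((4*(1/28))/(-23 + 4*(1/28))) = -70/(1/(7*(-23 + ⅐))) = -70/(1/(7*(-160/7))) = -70/((⅐)*(-7/160)) = -70/(-1/160) = -70*(-160) = 11200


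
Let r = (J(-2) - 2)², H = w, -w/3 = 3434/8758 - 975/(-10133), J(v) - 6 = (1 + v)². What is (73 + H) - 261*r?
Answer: -286355773622/44372407 ≈ -6453.5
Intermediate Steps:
J(v) = 6 + (1 + v)²
w = -65003658/44372407 (w = -3*(3434/8758 - 975/(-10133)) = -3*(3434*(1/8758) - 975*(-1/10133)) = -3*(1717/4379 + 975/10133) = -3*21667886/44372407 = -65003658/44372407 ≈ -1.4650)
H = -65003658/44372407 ≈ -1.4650
r = 25 (r = ((6 + (1 - 2)²) - 2)² = ((6 + (-1)²) - 2)² = ((6 + 1) - 2)² = (7 - 2)² = 5² = 25)
(73 + H) - 261*r = (73 - 65003658/44372407) - 261*25 = 3174182053/44372407 - 6525 = -286355773622/44372407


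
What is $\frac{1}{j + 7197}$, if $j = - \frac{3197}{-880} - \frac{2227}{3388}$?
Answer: $\frac{67760}{487870349} \approx 0.00013889$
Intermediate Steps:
$j = \frac{201629}{67760}$ ($j = \left(-3197\right) \left(- \frac{1}{880}\right) - \frac{2227}{3388} = \frac{3197}{880} - \frac{2227}{3388} = \frac{201629}{67760} \approx 2.9756$)
$\frac{1}{j + 7197} = \frac{1}{\frac{201629}{67760} + 7197} = \frac{1}{\frac{487870349}{67760}} = \frac{67760}{487870349}$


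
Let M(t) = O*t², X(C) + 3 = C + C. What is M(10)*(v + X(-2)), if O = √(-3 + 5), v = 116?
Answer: 10900*√2 ≈ 15415.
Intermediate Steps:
O = √2 ≈ 1.4142
X(C) = -3 + 2*C (X(C) = -3 + (C + C) = -3 + 2*C)
M(t) = √2*t²
M(10)*(v + X(-2)) = (√2*10²)*(116 + (-3 + 2*(-2))) = (√2*100)*(116 + (-3 - 4)) = (100*√2)*(116 - 7) = (100*√2)*109 = 10900*√2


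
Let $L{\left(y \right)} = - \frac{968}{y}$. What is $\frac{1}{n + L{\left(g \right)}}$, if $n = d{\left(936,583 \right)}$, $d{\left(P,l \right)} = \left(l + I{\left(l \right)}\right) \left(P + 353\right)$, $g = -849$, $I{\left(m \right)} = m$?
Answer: $\frac{849}{1276025894} \approx 6.6535 \cdot 10^{-7}$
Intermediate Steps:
$d{\left(P,l \right)} = 2 l \left(353 + P\right)$ ($d{\left(P,l \right)} = \left(l + l\right) \left(P + 353\right) = 2 l \left(353 + P\right)$)
$n = 1502974$ ($n = 2 \cdot 583 \left(353 + 936\right) = 2 \cdot 583 \cdot 1289 = 1502974$)
$\frac{1}{n + L{\left(g \right)}} = \frac{1}{1502974 - \frac{968}{-849}} = \frac{1}{1502974 - - \frac{968}{849}} = \frac{1}{1502974 + \frac{968}{849}} = \frac{1}{\frac{1276025894}{849}} = \frac{849}{1276025894}$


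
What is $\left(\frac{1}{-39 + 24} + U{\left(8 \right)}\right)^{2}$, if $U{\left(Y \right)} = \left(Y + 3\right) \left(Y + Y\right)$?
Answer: $\frac{6964321}{225} \approx 30953.0$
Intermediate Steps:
$U{\left(Y \right)} = 2 Y \left(3 + Y\right)$ ($U{\left(Y \right)} = \left(3 + Y\right) 2 Y = 2 Y \left(3 + Y\right)$)
$\left(\frac{1}{-39 + 24} + U{\left(8 \right)}\right)^{2} = \left(\frac{1}{-39 + 24} + 2 \cdot 8 \left(3 + 8\right)\right)^{2} = \left(\frac{1}{-15} + 2 \cdot 8 \cdot 11\right)^{2} = \left(- \frac{1}{15} + 176\right)^{2} = \left(\frac{2639}{15}\right)^{2} = \frac{6964321}{225}$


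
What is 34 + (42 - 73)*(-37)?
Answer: 1181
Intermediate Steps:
34 + (42 - 73)*(-37) = 34 - 31*(-37) = 34 + 1147 = 1181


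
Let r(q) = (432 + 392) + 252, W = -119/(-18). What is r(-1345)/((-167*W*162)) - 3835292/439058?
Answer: -343220623826/39264298353 ≈ -8.7413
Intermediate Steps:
W = 119/18 (W = -119*(-1/18) = 119/18 ≈ 6.6111)
r(q) = 1076 (r(q) = 824 + 252 = 1076)
r(-1345)/((-167*W*162)) - 3835292/439058 = 1076/((-167*119/18*162)) - 3835292/439058 = 1076/((-19873/18*162)) - 3835292*1/439058 = 1076/(-178857) - 1917646/219529 = 1076*(-1/178857) - 1917646/219529 = -1076/178857 - 1917646/219529 = -343220623826/39264298353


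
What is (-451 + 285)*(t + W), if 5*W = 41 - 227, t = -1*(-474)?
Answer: -362544/5 ≈ -72509.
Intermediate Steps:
t = 474
W = -186/5 (W = (41 - 227)/5 = (⅕)*(-186) = -186/5 ≈ -37.200)
(-451 + 285)*(t + W) = (-451 + 285)*(474 - 186/5) = -166*2184/5 = -362544/5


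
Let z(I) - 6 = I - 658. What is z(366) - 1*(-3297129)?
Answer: 3296843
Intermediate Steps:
z(I) = -652 + I (z(I) = 6 + (I - 658) = 6 + (-658 + I) = -652 + I)
z(366) - 1*(-3297129) = (-652 + 366) - 1*(-3297129) = -286 + 3297129 = 3296843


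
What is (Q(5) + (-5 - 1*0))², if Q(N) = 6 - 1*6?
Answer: 25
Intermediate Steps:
Q(N) = 0 (Q(N) = 6 - 6 = 0)
(Q(5) + (-5 - 1*0))² = (0 + (-5 - 1*0))² = (0 + (-5 + 0))² = (0 - 5)² = (-5)² = 25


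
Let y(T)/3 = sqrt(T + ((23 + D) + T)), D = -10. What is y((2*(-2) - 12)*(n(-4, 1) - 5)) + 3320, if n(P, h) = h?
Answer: 3320 + 3*sqrt(141) ≈ 3355.6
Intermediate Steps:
y(T) = 3*sqrt(13 + 2*T) (y(T) = 3*sqrt(T + ((23 - 10) + T)) = 3*sqrt(T + (13 + T)) = 3*sqrt(13 + 2*T))
y((2*(-2) - 12)*(n(-4, 1) - 5)) + 3320 = 3*sqrt(13 + 2*((2*(-2) - 12)*(1 - 5))) + 3320 = 3*sqrt(13 + 2*((-4 - 12)*(-4))) + 3320 = 3*sqrt(13 + 2*(-16*(-4))) + 3320 = 3*sqrt(13 + 2*64) + 3320 = 3*sqrt(13 + 128) + 3320 = 3*sqrt(141) + 3320 = 3320 + 3*sqrt(141)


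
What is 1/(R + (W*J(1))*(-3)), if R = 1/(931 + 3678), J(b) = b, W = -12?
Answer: 4609/165925 ≈ 0.027778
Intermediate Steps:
R = 1/4609 ≈ 0.00021697
1/(R + (W*J(1))*(-3)) = 1/(1/4609 - 12*1*(-3)) = 1/(1/4609 - 12*(-3)) = 1/(1/4609 + 36) = 1/(165925/4609) = 4609/165925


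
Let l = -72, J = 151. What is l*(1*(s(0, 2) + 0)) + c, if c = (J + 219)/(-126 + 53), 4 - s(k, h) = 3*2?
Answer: 10142/73 ≈ 138.93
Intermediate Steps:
s(k, h) = -2 (s(k, h) = 4 - 3*2 = 4 - 1*6 = 4 - 6 = -2)
c = -370/73 (c = (151 + 219)/(-126 + 53) = 370/(-73) = 370*(-1/73) = -370/73 ≈ -5.0685)
l*(1*(s(0, 2) + 0)) + c = -72*(-2 + 0) - 370/73 = -72*(-2) - 370/73 = 144 - 370/73 = 10142/73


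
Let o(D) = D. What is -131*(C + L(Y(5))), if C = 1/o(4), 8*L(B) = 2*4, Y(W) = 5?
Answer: -655/4 ≈ -163.75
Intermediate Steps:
L(B) = 1 (L(B) = (2*4)/8 = (⅛)*8 = 1)
C = ¼ (C = 1/4 = ¼ ≈ 0.25000)
-131*(C + L(Y(5))) = -131*(¼ + 1) = -131*5/4 = -655/4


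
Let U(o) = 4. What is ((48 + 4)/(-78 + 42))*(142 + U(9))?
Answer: -1898/9 ≈ -210.89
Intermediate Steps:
((48 + 4)/(-78 + 42))*(142 + U(9)) = ((48 + 4)/(-78 + 42))*(142 + 4) = (52/(-36))*146 = (52*(-1/36))*146 = -13/9*146 = -1898/9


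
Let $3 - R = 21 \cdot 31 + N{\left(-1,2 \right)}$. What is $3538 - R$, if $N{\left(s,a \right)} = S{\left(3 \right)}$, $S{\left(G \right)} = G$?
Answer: $4189$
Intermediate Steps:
$N{\left(s,a \right)} = 3$
$R = -651$ ($R = 3 - \left(21 \cdot 31 + 3\right) = 3 - \left(651 + 3\right) = 3 - 654 = -651$)
$3538 - R = 3538 - -651 = 3538 + 651 = 4189$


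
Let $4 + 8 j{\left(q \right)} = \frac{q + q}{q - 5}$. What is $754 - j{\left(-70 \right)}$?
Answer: $\frac{11314}{15} \approx 754.27$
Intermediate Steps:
$j{\left(q \right)} = - \frac{1}{2} + \frac{q}{4 \left(-5 + q\right)}$ ($j{\left(q \right)} = - \frac{1}{2} + \frac{\left(q + q\right) \frac{1}{q - 5}}{8} = - \frac{1}{2} + \frac{2 q \frac{1}{q + \left(-16 + 11\right)}}{8} = - \frac{1}{2} + \frac{2 q \frac{1}{q - 5}}{8} = - \frac{1}{2} + \frac{2 q \frac{1}{-5 + q}}{8} = - \frac{1}{2} + \frac{q}{4 \left(-5 + q\right)}$)
$754 - j{\left(-70 \right)} = 754 - \frac{10 - -70}{4 \left(-5 - 70\right)} = 754 - \frac{10 + 70}{4 \left(-75\right)} = 754 - \frac{1}{4} \left(- \frac{1}{75}\right) 80 = 754 - - \frac{4}{15} = 754 + \frac{4}{15} = \frac{11314}{15}$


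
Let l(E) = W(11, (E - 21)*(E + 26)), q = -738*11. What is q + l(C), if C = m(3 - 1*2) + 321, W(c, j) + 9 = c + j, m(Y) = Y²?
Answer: 96632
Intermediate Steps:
W(c, j) = -9 + c + j (W(c, j) = -9 + (c + j) = -9 + c + j)
C = 322 (C = (3 - 1*2)² + 321 = (3 - 2)² + 321 = 1² + 321 = 1 + 321 = 322)
q = -8118
l(E) = 2 + (-21 + E)*(26 + E) (l(E) = -9 + 11 + (E - 21)*(E + 26) = -9 + 11 + (-21 + E)*(26 + E) = 2 + (-21 + E)*(26 + E))
q + l(C) = -8118 + (-544 + 322² + 5*322) = -8118 + (-544 + 103684 + 1610) = -8118 + 104750 = 96632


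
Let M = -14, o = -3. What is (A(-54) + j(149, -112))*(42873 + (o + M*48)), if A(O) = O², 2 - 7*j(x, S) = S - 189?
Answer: 874131570/7 ≈ 1.2488e+8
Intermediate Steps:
j(x, S) = 191/7 - S/7 (j(x, S) = 2/7 - (S - 189)/7 = 2/7 - (-189 + S)/7 = 2/7 + (27 - S/7) = 191/7 - S/7)
(A(-54) + j(149, -112))*(42873 + (o + M*48)) = ((-54)² + (191/7 - ⅐*(-112)))*(42873 + (-3 - 14*48)) = (2916 + (191/7 + 16))*(42873 + (-3 - 672)) = (2916 + 303/7)*(42873 - 675) = (20715/7)*42198 = 874131570/7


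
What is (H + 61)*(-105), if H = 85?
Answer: -15330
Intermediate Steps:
(H + 61)*(-105) = (85 + 61)*(-105) = 146*(-105) = -15330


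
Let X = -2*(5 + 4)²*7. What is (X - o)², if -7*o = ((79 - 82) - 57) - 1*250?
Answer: 68029504/49 ≈ 1.3884e+6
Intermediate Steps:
X = -1134 (X = -2*9²*7 = -2*81*7 = -162*7 = -1134)
o = 310/7 (o = -(((79 - 82) - 57) - 1*250)/7 = -((-3 - 57) - 250)/7 = -(-60 - 250)/7 = -⅐*(-310) = 310/7 ≈ 44.286)
(X - o)² = (-1134 - 1*310/7)² = (-1134 - 310/7)² = (-8248/7)² = 68029504/49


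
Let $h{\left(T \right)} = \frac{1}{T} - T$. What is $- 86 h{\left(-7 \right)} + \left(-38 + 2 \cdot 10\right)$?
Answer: $- \frac{4254}{7} \approx -607.71$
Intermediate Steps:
$- 86 h{\left(-7 \right)} + \left(-38 + 2 \cdot 10\right) = - 86 \left(\frac{1}{-7} - -7\right) + \left(-38 + 2 \cdot 10\right) = - 86 \left(- \frac{1}{7} + 7\right) + \left(-38 + 20\right) = \left(-86\right) \frac{48}{7} - 18 = - \frac{4128}{7} - 18 = - \frac{4254}{7}$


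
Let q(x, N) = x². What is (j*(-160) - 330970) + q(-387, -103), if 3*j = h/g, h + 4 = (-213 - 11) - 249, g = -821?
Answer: -148791461/821 ≈ -1.8123e+5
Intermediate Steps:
h = -477 (h = -4 + ((-213 - 11) - 249) = -4 + (-224 - 249) = -4 - 473 = -477)
j = 159/821 (j = (-477/(-821))/3 = (-477*(-1/821))/3 = (⅓)*(477/821) = 159/821 ≈ 0.19367)
(j*(-160) - 330970) + q(-387, -103) = ((159/821)*(-160) - 330970) + (-387)² = (-25440/821 - 330970) + 149769 = -271751810/821 + 149769 = -148791461/821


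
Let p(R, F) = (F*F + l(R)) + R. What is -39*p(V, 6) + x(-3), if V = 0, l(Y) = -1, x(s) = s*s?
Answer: -1356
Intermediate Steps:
x(s) = s**2
p(R, F) = -1 + R + F**2 (p(R, F) = (F*F - 1) + R = (F**2 - 1) + R = (-1 + F**2) + R = -1 + R + F**2)
-39*p(V, 6) + x(-3) = -39*(-1 + 0 + 6**2) + (-3)**2 = -39*(-1 + 0 + 36) + 9 = -39*35 + 9 = -1365 + 9 = -1356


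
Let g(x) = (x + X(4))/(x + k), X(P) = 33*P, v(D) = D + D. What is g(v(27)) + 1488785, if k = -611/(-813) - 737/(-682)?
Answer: 4189862758961/2814277 ≈ 1.4888e+6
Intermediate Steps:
v(D) = 2*D
k = 92353/50406 (k = -611*(-1/813) - 737*(-1/682) = 611/813 + 67/62 = 92353/50406 ≈ 1.8322)
g(x) = (132 + x)/(92353/50406 + x) (g(x) = (x + 33*4)/(x + 92353/50406) = (x + 132)/(92353/50406 + x) = (132 + x)/(92353/50406 + x))
g(v(27)) + 1488785 = 50406*(132 + 2*27)/(92353 + 50406*(2*27)) + 1488785 = 50406*(132 + 54)/(92353 + 50406*54) + 1488785 = 50406*186/(92353 + 2721924) + 1488785 = 50406*186/2814277 + 1488785 = 50406*(1/2814277)*186 + 1488785 = 9375516/2814277 + 1488785 = 4189862758961/2814277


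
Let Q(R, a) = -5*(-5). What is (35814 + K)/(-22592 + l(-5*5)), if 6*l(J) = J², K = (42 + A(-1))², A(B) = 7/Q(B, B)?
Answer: -141005994/84329375 ≈ -1.6721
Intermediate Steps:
Q(R, a) = 25
A(B) = 7/25
K = 1117249/625 (K = (42 + 7/25)² = (1057/25)² = 1117249/625 ≈ 1787.6)
l(J) = J²/6
(35814 + K)/(-22592 + l(-5*5)) = (35814 + 1117249/625)/(-22592 + (-5*5)²/6) = 23500999/(625*(-22592 + (⅙)*(-25)²)) = 23500999/(625*(-22592 + (⅙)*625)) = 23500999/(625*(-22592 + 625/6)) = 23500999/(625*(-134927/6)) = (23500999/625)*(-6/134927) = -141005994/84329375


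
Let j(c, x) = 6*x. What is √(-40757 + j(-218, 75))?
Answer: I*√40307 ≈ 200.77*I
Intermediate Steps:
√(-40757 + j(-218, 75)) = √(-40757 + 6*75) = √(-40757 + 450) = √(-40307) = I*√40307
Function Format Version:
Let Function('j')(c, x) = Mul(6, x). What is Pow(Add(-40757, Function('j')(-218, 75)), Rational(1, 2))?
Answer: Mul(I, Pow(40307, Rational(1, 2))) ≈ Mul(200.77, I)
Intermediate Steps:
Pow(Add(-40757, Function('j')(-218, 75)), Rational(1, 2)) = Pow(Add(-40757, Mul(6, 75)), Rational(1, 2)) = Pow(Add(-40757, 450), Rational(1, 2)) = Pow(-40307, Rational(1, 2)) = Mul(I, Pow(40307, Rational(1, 2)))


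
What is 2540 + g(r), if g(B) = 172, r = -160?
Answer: 2712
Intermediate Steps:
2540 + g(r) = 2540 + 172 = 2712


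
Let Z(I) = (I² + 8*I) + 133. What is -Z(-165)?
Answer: -26038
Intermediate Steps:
Z(I) = 133 + I² + 8*I
-Z(-165) = -(133 + (-165)² + 8*(-165)) = -(133 + 27225 - 1320) = -1*26038 = -26038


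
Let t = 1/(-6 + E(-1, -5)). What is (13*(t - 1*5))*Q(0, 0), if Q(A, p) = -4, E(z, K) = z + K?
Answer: 793/3 ≈ 264.33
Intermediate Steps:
E(z, K) = K + z
t = -1/12 (t = 1/(-6 + (-5 - 1)) = 1/(-6 - 6) = 1/(-12) = -1/12 ≈ -0.083333)
(13*(t - 1*5))*Q(0, 0) = (13*(-1/12 - 1*5))*(-4) = (13*(-1/12 - 5))*(-4) = (13*(-61/12))*(-4) = -793/12*(-4) = 793/3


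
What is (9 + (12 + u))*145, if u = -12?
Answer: 1305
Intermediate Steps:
(9 + (12 + u))*145 = (9 + (12 - 12))*145 = (9 + 0)*145 = 9*145 = 1305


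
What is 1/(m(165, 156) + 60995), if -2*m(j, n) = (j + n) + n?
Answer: 2/121513 ≈ 1.6459e-5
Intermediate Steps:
m(j, n) = -n - j/2 (m(j, n) = -((j + n) + n)/2 = -(j + 2*n)/2 = -n - j/2)
1/(m(165, 156) + 60995) = 1/((-1*156 - 1/2*165) + 60995) = 1/((-156 - 165/2) + 60995) = 1/(-477/2 + 60995) = 1/(121513/2) = 2/121513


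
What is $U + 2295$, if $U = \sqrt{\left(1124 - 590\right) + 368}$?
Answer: $2295 + \sqrt{902} \approx 2325.0$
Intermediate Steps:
$U = \sqrt{902}$ ($U = \sqrt{\left(1124 - 590\right) + 368} = \sqrt{534 + 368} = \sqrt{902} \approx 30.033$)
$U + 2295 = \sqrt{902} + 2295 = 2295 + \sqrt{902}$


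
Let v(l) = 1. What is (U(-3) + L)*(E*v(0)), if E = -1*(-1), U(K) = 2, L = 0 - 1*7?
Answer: -5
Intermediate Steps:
L = -7 (L = 0 - 7 = -7)
E = 1
(U(-3) + L)*(E*v(0)) = (2 - 7)*(1*1) = -5*1 = -5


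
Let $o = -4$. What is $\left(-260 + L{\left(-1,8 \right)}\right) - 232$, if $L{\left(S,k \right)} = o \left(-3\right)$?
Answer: $-480$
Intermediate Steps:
$L{\left(S,k \right)} = 12$ ($L{\left(S,k \right)} = \left(-4\right) \left(-3\right) = 12$)
$\left(-260 + L{\left(-1,8 \right)}\right) - 232 = \left(-260 + 12\right) - 232 = -248 - 232 = -480$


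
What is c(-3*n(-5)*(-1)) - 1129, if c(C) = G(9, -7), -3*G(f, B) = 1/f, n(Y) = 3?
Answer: -30484/27 ≈ -1129.0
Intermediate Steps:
G(f, B) = -1/(3*f)
c(C) = -1/27 (c(C) = -⅓/9 = -⅓*⅑ = -1/27)
c(-3*n(-5)*(-1)) - 1129 = -1/27 - 1129 = -30484/27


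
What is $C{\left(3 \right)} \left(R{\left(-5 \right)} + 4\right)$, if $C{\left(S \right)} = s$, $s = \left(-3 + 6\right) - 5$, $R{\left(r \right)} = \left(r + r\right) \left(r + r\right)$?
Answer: $-208$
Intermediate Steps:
$R{\left(r \right)} = 4 r^{2}$ ($R{\left(r \right)} = 2 r 2 r = 4 r^{2}$)
$s = -2$ ($s = 3 - 5 = -2$)
$C{\left(S \right)} = -2$
$C{\left(3 \right)} \left(R{\left(-5 \right)} + 4\right) = - 2 \left(4 \left(-5\right)^{2} + 4\right) = - 2 \left(4 \cdot 25 + 4\right) = - 2 \left(100 + 4\right) = \left(-2\right) 104 = -208$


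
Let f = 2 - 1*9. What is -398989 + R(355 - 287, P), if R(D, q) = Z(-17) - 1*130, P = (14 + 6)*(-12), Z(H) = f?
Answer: -399126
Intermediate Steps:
f = -7 (f = 2 - 9 = -7)
Z(H) = -7
P = -240 (P = 20*(-12) = -240)
R(D, q) = -137 (R(D, q) = -7 - 1*130 = -7 - 130 = -137)
-398989 + R(355 - 287, P) = -398989 - 137 = -399126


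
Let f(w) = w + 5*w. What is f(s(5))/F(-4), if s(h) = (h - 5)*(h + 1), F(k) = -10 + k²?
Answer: 0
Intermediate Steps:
s(h) = (1 + h)*(-5 + h) (s(h) = (-5 + h)*(1 + h) = (1 + h)*(-5 + h))
f(w) = 6*w
f(s(5))/F(-4) = (6*(-5 + 5² - 4*5))/(-10 + (-4)²) = (6*(-5 + 25 - 20))/(-10 + 16) = (6*0)/6 = 0*(⅙) = 0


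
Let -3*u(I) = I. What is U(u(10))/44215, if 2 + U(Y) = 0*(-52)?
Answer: -2/44215 ≈ -4.5234e-5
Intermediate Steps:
u(I) = -I/3
U(Y) = -2 (U(Y) = -2 + 0*(-52) = -2 + 0 = -2)
U(u(10))/44215 = -2/44215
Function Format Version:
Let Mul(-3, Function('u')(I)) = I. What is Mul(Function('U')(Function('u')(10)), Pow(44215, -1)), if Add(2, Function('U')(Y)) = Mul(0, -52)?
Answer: Rational(-2, 44215) ≈ -4.5234e-5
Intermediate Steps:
Function('u')(I) = Mul(Rational(-1, 3), I)
Function('U')(Y) = -2 (Function('U')(Y) = Add(-2, Mul(0, -52)) = Add(-2, 0) = -2)
Mul(Function('U')(Function('u')(10)), Pow(44215, -1)) = Mul(-2, Pow(44215, -1)) = Mul(-2, Rational(1, 44215)) = Rational(-2, 44215)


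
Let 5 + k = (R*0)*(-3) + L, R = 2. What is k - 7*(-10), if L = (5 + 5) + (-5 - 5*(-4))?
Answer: 90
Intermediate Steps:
L = 25 (L = 10 + (-5 + 20) = 10 + 15 = 25)
k = 20 (k = -5 + ((2*0)*(-3) + 25) = -5 + (0*(-3) + 25) = -5 + (0 + 25) = -5 + 25 = 20)
k - 7*(-10) = 20 - 7*(-10) = 20 + 70 = 90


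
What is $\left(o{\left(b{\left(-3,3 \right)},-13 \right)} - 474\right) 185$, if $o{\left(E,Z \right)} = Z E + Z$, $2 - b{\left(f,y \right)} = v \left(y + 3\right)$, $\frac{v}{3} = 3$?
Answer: $34965$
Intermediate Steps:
$v = 9$ ($v = 3 \cdot 3 = 9$)
$b{\left(f,y \right)} = -25 - 9 y$ ($b{\left(f,y \right)} = 2 - 9 \left(y + 3\right) = 2 - 9 \left(3 + y\right) = 2 - \left(27 + 9 y\right) = -25 - 9 y$)
$o{\left(E,Z \right)} = Z + E Z$ ($o{\left(E,Z \right)} = E Z + Z = Z + E Z$)
$\left(o{\left(b{\left(-3,3 \right)},-13 \right)} - 474\right) 185 = \left(- 13 \left(1 - 52\right) - 474\right) 185 = \left(\left(-13\right) \left(-51\right) - 474\right) 185 = \left(663 - 474\right) 185 = 189 \cdot 185 = 34965$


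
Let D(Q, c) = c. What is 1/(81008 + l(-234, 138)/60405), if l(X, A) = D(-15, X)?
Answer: 20135/1631096002 ≈ 1.2344e-5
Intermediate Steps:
l(X, A) = X
1/(81008 + l(-234, 138)/60405) = 1/(81008 - 234/60405) = 1/(81008 - 234*1/60405) = 1/(81008 - 78/20135) = 1/(1631096002/20135) = 20135/1631096002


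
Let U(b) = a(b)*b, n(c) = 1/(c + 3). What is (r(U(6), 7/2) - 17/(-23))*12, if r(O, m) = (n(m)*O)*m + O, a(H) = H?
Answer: 201372/299 ≈ 673.49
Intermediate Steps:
n(c) = 1/(3 + c)
U(b) = b**2 (U(b) = b*b = b**2)
r(O, m) = O + O*m/(3 + m) (r(O, m) = (O/(3 + m))*m + O = O*m/(3 + m) + O = O + O*m/(3 + m))
(r(U(6), 7/2) - 17/(-23))*12 = (6**2*(3 + 2*(7/2))/(3 + 7/2) - 17/(-23))*12 = (36*(3 + 2*(7*(1/2)))/(3 + 7*(1/2)) - 17*(-1/23))*12 = (36*(3 + 2*(7/2))/(3 + 7/2) + 17/23)*12 = (36*(3 + 7)/(13/2) + 17/23)*12 = (36*(2/13)*10 + 17/23)*12 = (720/13 + 17/23)*12 = (16781/299)*12 = 201372/299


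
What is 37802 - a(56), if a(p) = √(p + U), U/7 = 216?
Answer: 37802 - 28*√2 ≈ 37762.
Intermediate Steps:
U = 1512 (U = 7*216 = 1512)
a(p) = √(1512 + p) (a(p) = √(p + 1512) = √(1512 + p))
37802 - a(56) = 37802 - √(1512 + 56) = 37802 - √1568 = 37802 - 28*√2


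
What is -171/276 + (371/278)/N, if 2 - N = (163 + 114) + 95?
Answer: -368572/591445 ≈ -0.62317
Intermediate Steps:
N = -370 (N = 2 - ((163 + 114) + 95) = 2 - (277 + 95) = 2 - 1*372 = 2 - 372 = -370)
-171/276 + (371/278)/N = -171/276 + (371/278)/(-370) = -171*1/276 + (371*(1/278))*(-1/370) = -57/92 + (371/278)*(-1/370) = -57/92 - 371/102860 = -368572/591445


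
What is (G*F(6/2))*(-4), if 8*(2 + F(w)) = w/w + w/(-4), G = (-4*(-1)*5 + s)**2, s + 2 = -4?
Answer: 3087/2 ≈ 1543.5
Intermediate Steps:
s = -6 (s = -2 - 4 = -6)
G = 196 (G = (-4*(-1)*5 - 6)**2 = (4*5 - 6)**2 = (20 - 6)**2 = 14**2 = 196)
F(w) = -15/8 - w/32 (F(w) = -2 + (w/w + w/(-4))/8 = -2 + (1 + w*(-1/4))/8 = -2 + (1 - w/4)/8 = -2 + (1/8 - w/32) = -15/8 - w/32)
(G*F(6/2))*(-4) = (196*(-15/8 - 3/(16*2)))*(-4) = (196*(-15/8 - 1/32*3))*(-4) = (196*(-15/8 - 3/32))*(-4) = (196*(-63/32))*(-4) = -3087/8*(-4) = 3087/2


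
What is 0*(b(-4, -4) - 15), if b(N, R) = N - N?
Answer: 0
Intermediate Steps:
b(N, R) = 0
0*(b(-4, -4) - 15) = 0*(0 - 15) = 0*(-15) = 0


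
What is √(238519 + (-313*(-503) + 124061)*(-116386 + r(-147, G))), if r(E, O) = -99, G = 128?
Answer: I*√32790288981 ≈ 1.8108e+5*I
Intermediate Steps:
√(238519 + (-313*(-503) + 124061)*(-116386 + r(-147, G))) = √(238519 + (-313*(-503) + 124061)*(-116386 - 99)) = √(238519 + (157439 + 124061)*(-116485)) = √(238519 + 281500*(-116485)) = √(238519 - 32790527500) = √(-32790288981) = I*√32790288981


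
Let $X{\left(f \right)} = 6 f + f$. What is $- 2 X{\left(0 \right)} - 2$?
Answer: $-2$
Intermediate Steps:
$X{\left(f \right)} = 7 f$
$- 2 X{\left(0 \right)} - 2 = - 2 \cdot 7 \cdot 0 - 2 = \left(-2\right) 0 - 2 = 0 - 2 = -2$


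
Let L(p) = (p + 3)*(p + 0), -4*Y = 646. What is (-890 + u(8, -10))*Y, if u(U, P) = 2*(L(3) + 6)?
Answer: 135983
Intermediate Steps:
Y = -323/2 (Y = -¼*646 = -323/2 ≈ -161.50)
L(p) = p*(3 + p) (L(p) = (3 + p)*p = p*(3 + p))
u(U, P) = 48 (u(U, P) = 2*(3*(3 + 3) + 6) = 2*(3*6 + 6) = 2*(18 + 6) = 2*24 = 48)
(-890 + u(8, -10))*Y = (-890 + 48)*(-323/2) = -842*(-323/2) = 135983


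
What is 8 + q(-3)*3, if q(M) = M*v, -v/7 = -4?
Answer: -244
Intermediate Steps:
v = 28 (v = -7*(-4) = 28)
q(M) = 28*M (q(M) = M*28 = 28*M)
8 + q(-3)*3 = 8 + (28*(-3))*3 = 8 - 84*3 = 8 - 252 = -244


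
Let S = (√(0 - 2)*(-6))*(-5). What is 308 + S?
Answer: 308 + 30*I*√2 ≈ 308.0 + 42.426*I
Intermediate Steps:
S = 30*I*√2 (S = (√(-2)*(-6))*(-5) = ((I*√2)*(-6))*(-5) = -6*I*√2*(-5) = 30*I*√2 ≈ 42.426*I)
308 + S = 308 + 30*I*√2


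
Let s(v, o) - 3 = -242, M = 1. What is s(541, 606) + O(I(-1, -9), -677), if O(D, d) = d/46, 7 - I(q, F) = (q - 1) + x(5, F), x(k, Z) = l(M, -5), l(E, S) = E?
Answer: -11671/46 ≈ -253.72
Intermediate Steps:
s(v, o) = -239 (s(v, o) = 3 - 242 = -239)
x(k, Z) = 1
I(q, F) = 7 - q (I(q, F) = 7 - ((q - 1) + 1) = 7 - ((-1 + q) + 1) = 7 - q)
O(D, d) = d/46 (O(D, d) = d*(1/46) = d/46)
s(541, 606) + O(I(-1, -9), -677) = -239 + (1/46)*(-677) = -239 - 677/46 = -11671/46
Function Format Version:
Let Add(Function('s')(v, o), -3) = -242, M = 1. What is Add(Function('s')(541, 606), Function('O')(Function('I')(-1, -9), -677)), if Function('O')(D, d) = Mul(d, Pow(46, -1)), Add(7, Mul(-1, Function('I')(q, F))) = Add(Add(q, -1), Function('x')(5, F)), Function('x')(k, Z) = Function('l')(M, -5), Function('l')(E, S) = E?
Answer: Rational(-11671, 46) ≈ -253.72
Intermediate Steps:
Function('s')(v, o) = -239 (Function('s')(v, o) = Add(3, -242) = -239)
Function('x')(k, Z) = 1
Function('I')(q, F) = Add(7, Mul(-1, q)) (Function('I')(q, F) = Add(7, Mul(-1, Add(Add(q, -1), 1))) = Add(7, Mul(-1, Add(Add(-1, q), 1))) = Add(7, Mul(-1, q)))
Function('O')(D, d) = Mul(Rational(1, 46), d) (Function('O')(D, d) = Mul(d, Rational(1, 46)) = Mul(Rational(1, 46), d))
Add(Function('s')(541, 606), Function('O')(Function('I')(-1, -9), -677)) = Add(-239, Mul(Rational(1, 46), -677)) = Add(-239, Rational(-677, 46)) = Rational(-11671, 46)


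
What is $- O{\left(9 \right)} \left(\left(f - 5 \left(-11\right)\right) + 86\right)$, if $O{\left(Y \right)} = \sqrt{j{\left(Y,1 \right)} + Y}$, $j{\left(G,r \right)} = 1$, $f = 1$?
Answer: $- 142 \sqrt{10} \approx -449.04$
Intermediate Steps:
$O{\left(Y \right)} = \sqrt{1 + Y}$
$- O{\left(9 \right)} \left(\left(f - 5 \left(-11\right)\right) + 86\right) = - \sqrt{1 + 9} \left(\left(1 - 5 \left(-11\right)\right) + 86\right) = - \sqrt{10} \left(\left(1 - -55\right) + 86\right) = - \sqrt{10} \left(\left(1 + 55\right) + 86\right) = - \sqrt{10} \left(56 + 86\right) = - \sqrt{10} \cdot 142 = - 142 \sqrt{10}$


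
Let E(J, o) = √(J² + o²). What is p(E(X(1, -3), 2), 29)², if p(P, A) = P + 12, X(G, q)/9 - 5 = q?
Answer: 472 + 48*√82 ≈ 906.66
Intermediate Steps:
X(G, q) = 45 + 9*q
p(P, A) = 12 + P
p(E(X(1, -3), 2), 29)² = (12 + √((45 + 9*(-3))² + 2²))² = (12 + √((45 - 27)² + 4))² = (12 + √(18² + 4))² = (12 + √(324 + 4))² = (12 + √328)² = (12 + 2*√82)²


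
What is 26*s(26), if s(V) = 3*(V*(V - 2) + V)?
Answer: 50700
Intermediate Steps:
s(V) = 3*V + 3*V*(-2 + V) (s(V) = 3*(V*(-2 + V) + V) = 3*(V + V*(-2 + V)) = 3*V + 3*V*(-2 + V))
26*s(26) = 26*(3*26*(-1 + 26)) = 26*(3*26*25) = 26*1950 = 50700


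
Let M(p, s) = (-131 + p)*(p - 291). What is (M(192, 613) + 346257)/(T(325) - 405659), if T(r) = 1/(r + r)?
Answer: -73713900/87892783 ≈ -0.83868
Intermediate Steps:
T(r) = 1/(2*r)
M(p, s) = (-291 + p)*(-131 + p) (M(p, s) = (-131 + p)*(-291 + p) = (-291 + p)*(-131 + p))
(M(192, 613) + 346257)/(T(325) - 405659) = ((38121 + 192**2 - 422*192) + 346257)/((1/2)/325 - 405659) = ((38121 + 36864 - 81024) + 346257)/((1/2)*(1/325) - 405659) = (-6039 + 346257)/(1/650 - 405659) = 340218/(-263678349/650) = 340218*(-650/263678349) = -73713900/87892783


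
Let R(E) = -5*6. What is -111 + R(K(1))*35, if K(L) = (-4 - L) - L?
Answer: -1161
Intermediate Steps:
K(L) = -4 - 2*L
R(E) = -30
-111 + R(K(1))*35 = -111 - 30*35 = -111 - 1050 = -1161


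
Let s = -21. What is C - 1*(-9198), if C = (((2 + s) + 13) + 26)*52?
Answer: 10238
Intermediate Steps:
C = 1040 (C = (((2 - 21) + 13) + 26)*52 = ((-19 + 13) + 26)*52 = (-6 + 26)*52 = 20*52 = 1040)
C - 1*(-9198) = 1040 - 1*(-9198) = 1040 + 9198 = 10238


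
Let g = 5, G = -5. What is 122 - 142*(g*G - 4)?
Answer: 4240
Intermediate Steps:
122 - 142*(g*G - 4) = 122 - 142*(5*(-5) - 4) = 122 - 142*(-25 - 4) = 122 - 142*(-29) = 122 + 4118 = 4240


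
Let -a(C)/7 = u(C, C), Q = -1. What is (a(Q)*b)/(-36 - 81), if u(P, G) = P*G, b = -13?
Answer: -7/9 ≈ -0.77778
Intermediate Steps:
u(P, G) = G*P
a(C) = -7*C**2 (a(C) = -7*C*C = -7*C**2)
(a(Q)*b)/(-36 - 81) = (-7*(-1)**2*(-13))/(-36 - 81) = (-7*1*(-13))/(-117) = -7*(-13)*(-1/117) = 91*(-1/117) = -7/9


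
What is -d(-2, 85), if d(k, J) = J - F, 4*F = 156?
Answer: -46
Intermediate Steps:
F = 39 (F = (¼)*156 = 39)
d(k, J) = -39 + J (d(k, J) = J - 1*39 = J - 39 = -39 + J)
-d(-2, 85) = -(-39 + 85) = -1*46 = -46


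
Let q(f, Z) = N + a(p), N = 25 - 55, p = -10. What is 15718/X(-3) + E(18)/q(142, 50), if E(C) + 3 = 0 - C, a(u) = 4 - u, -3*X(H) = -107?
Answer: 756711/1712 ≈ 442.00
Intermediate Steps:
N = -30
X(H) = 107/3 (X(H) = -1/3*(-107) = 107/3)
E(C) = -3 - C (E(C) = -3 + (0 - C) = -3 - C)
q(f, Z) = -16 (q(f, Z) = -30 + (4 - 1*(-10)) = -30 + (4 + 10) = -30 + 14 = -16)
15718/X(-3) + E(18)/q(142, 50) = 15718/(107/3) + (-3 - 1*18)/(-16) = 15718*(3/107) + (-3 - 18)*(-1/16) = 47154/107 - 21*(-1/16) = 47154/107 + 21/16 = 756711/1712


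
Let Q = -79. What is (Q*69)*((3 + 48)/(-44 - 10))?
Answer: 30889/6 ≈ 5148.2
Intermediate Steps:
(Q*69)*((3 + 48)/(-44 - 10)) = (-79*69)*((3 + 48)/(-44 - 10)) = -278001/(-54) = -278001*(-1)/54 = -5451*(-17/18) = 30889/6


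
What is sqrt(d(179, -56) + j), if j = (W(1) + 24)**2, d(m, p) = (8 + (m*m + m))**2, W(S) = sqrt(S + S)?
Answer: sqrt(1038644562 + 48*sqrt(2)) ≈ 32228.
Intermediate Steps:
W(S) = sqrt(2)*sqrt(S) (W(S) = sqrt(2*S) = sqrt(2)*sqrt(S))
d(m, p) = (8 + m + m**2)**2 (d(m, p) = (8 + (m**2 + m))**2 = (8 + (m + m**2))**2 = (8 + m + m**2)**2)
j = (24 + sqrt(2))**2 (j = (sqrt(2)*sqrt(1) + 24)**2 = (sqrt(2)*1 + 24)**2 = (sqrt(2) + 24)**2 = (24 + sqrt(2))**2 ≈ 645.88)
sqrt(d(179, -56) + j) = sqrt((8 + 179 + 179**2)**2 + (24 + sqrt(2))**2) = sqrt((8 + 179 + 32041)**2 + (24 + sqrt(2))**2) = sqrt(32228**2 + (24 + sqrt(2))**2) = sqrt(1038643984 + (24 + sqrt(2))**2)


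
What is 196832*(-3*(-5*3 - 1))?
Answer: 9447936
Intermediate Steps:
196832*(-3*(-5*3 - 1)) = 196832*(-3*(-15 - 1)) = 196832*(-3*(-16)) = 196832*48 = 9447936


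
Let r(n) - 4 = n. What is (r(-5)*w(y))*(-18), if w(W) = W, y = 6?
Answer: 108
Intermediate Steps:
r(n) = 4 + n
(r(-5)*w(y))*(-18) = ((4 - 5)*6)*(-18) = -1*6*(-18) = -6*(-18) = 108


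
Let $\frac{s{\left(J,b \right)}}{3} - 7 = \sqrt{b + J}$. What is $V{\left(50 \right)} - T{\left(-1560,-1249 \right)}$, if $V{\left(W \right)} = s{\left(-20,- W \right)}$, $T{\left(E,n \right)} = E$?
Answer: $1581 + 3 i \sqrt{70} \approx 1581.0 + 25.1 i$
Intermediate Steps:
$s{\left(J,b \right)} = 21 + 3 \sqrt{J + b}$ ($s{\left(J,b \right)} = 21 + 3 \sqrt{b + J} = 21 + 3 \sqrt{J + b}$)
$V{\left(W \right)} = 21 + 3 \sqrt{-20 - W}$
$V{\left(50 \right)} - T{\left(-1560,-1249 \right)} = \left(21 + 3 \sqrt{-20 - 50}\right) - -1560 = \left(21 + 3 \sqrt{-20 - 50}\right) + 1560 = \left(21 + 3 \sqrt{-70}\right) + 1560 = \left(21 + 3 i \sqrt{70}\right) + 1560 = 1581 + 3 i \sqrt{70}$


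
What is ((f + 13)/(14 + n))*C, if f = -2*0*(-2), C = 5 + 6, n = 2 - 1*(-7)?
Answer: 143/23 ≈ 6.2174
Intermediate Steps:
n = 9 (n = 2 + 7 = 9)
C = 11
f = 0 (f = 0*(-2) = 0)
((f + 13)/(14 + n))*C = ((0 + 13)/(14 + 9))*11 = (13/23)*11 = 143/23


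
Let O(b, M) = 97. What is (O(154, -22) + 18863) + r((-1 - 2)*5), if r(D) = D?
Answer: 18945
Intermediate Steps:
(O(154, -22) + 18863) + r((-1 - 2)*5) = (97 + 18863) + (-1 - 2)*5 = 18960 - 3*5 = 18960 - 15 = 18945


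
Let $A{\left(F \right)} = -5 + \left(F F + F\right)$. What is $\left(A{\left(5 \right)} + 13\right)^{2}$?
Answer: $1444$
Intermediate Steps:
$A{\left(F \right)} = -5 + F + F^{2}$ ($A{\left(F \right)} = -5 + \left(F^{2} + F\right) = -5 + \left(F + F^{2}\right) = -5 + F + F^{2}$)
$\left(A{\left(5 \right)} + 13\right)^{2} = \left(\left(-5 + 5 + 5^{2}\right) + 13\right)^{2} = \left(\left(-5 + 5 + 25\right) + 13\right)^{2} = \left(25 + 13\right)^{2} = 38^{2} = 1444$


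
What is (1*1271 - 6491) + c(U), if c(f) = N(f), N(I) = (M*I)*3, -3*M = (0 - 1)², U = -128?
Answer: -5092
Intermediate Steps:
M = -⅓ (M = -(0 - 1)²/3 = -⅓*(-1)² = -⅓*1 = -⅓ ≈ -0.33333)
N(I) = -I (N(I) = -I/3*3 = -I)
c(f) = -f
(1*1271 - 6491) + c(U) = (1*1271 - 6491) - 1*(-128) = (1271 - 6491) + 128 = -5220 + 128 = -5092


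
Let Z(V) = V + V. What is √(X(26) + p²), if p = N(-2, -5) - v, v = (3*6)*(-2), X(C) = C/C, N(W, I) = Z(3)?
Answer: √1765 ≈ 42.012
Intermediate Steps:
Z(V) = 2*V
N(W, I) = 6 (N(W, I) = 2*3 = 6)
X(C) = 1
v = -36 (v = 18*(-2) = -36)
p = 42 (p = 6 - 1*(-36) = 6 + 36 = 42)
√(X(26) + p²) = √(1 + 42²) = √(1 + 1764) = √1765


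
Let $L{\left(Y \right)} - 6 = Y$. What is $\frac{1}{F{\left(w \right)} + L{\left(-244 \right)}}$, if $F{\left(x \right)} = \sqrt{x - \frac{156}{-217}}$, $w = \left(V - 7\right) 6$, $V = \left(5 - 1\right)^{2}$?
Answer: $- \frac{25823}{6139937} - \frac{\sqrt{2576658}}{12279874} \approx -0.0043365$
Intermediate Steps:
$V = 16$ ($V = 4^{2} = 16$)
$L{\left(Y \right)} = 6 + Y$
$w = 54$ ($w = \left(16 - 7\right) 6 = 9 \cdot 6 = 54$)
$F{\left(x \right)} = \sqrt{\frac{156}{217} + x}$ ($F{\left(x \right)} = \sqrt{x - - \frac{156}{217}} = \sqrt{x + \frac{156}{217}} = \sqrt{\frac{156}{217} + x}$)
$\frac{1}{F{\left(w \right)} + L{\left(-244 \right)}} = \frac{1}{\frac{\sqrt{33852 + 47089 \cdot 54}}{217} + \left(6 - 244\right)} = \frac{1}{\frac{\sqrt{33852 + 2542806}}{217} - 238} = \frac{1}{\frac{\sqrt{2576658}}{217} - 238} = \frac{1}{-238 + \frac{\sqrt{2576658}}{217}}$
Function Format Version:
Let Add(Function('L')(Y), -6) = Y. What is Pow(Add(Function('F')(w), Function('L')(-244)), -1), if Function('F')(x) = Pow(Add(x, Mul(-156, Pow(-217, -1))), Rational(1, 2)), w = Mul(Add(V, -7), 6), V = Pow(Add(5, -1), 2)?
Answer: Add(Rational(-25823, 6139937), Mul(Rational(-1, 12279874), Pow(2576658, Rational(1, 2)))) ≈ -0.0043365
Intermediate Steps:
V = 16 (V = Pow(4, 2) = 16)
Function('L')(Y) = Add(6, Y)
w = 54 (w = Mul(Add(16, -7), 6) = Mul(9, 6) = 54)
Function('F')(x) = Pow(Add(Rational(156, 217), x), Rational(1, 2)) (Function('F')(x) = Pow(Add(x, Mul(-156, Rational(-1, 217))), Rational(1, 2)) = Pow(Add(x, Rational(156, 217)), Rational(1, 2)) = Pow(Add(Rational(156, 217), x), Rational(1, 2)))
Pow(Add(Function('F')(w), Function('L')(-244)), -1) = Pow(Add(Mul(Rational(1, 217), Pow(Add(33852, Mul(47089, 54)), Rational(1, 2))), Add(6, -244)), -1) = Pow(Add(Mul(Rational(1, 217), Pow(Add(33852, 2542806), Rational(1, 2))), -238), -1) = Pow(Add(Mul(Rational(1, 217), Pow(2576658, Rational(1, 2))), -238), -1) = Pow(Add(-238, Mul(Rational(1, 217), Pow(2576658, Rational(1, 2)))), -1)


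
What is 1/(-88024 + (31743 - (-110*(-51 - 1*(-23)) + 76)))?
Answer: -1/59437 ≈ -1.6825e-5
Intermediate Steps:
1/(-88024 + (31743 - (-110*(-51 - 1*(-23)) + 76))) = 1/(-88024 + (31743 - (-110*(-51 + 23) + 76))) = 1/(-88024 + (31743 - (-110*(-28) + 76))) = 1/(-88024 + (31743 - (3080 + 76))) = 1/(-88024 + (31743 - 1*3156)) = 1/(-88024 + (31743 - 3156)) = 1/(-88024 + 28587) = 1/(-59437) = -1/59437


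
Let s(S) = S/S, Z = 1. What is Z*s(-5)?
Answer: 1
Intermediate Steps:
s(S) = 1
Z*s(-5) = 1*1 = 1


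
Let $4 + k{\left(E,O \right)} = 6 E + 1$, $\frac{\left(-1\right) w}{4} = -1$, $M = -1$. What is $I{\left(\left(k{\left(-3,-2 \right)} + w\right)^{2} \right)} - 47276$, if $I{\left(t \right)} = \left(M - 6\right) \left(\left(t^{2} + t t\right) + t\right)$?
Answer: $-1218593$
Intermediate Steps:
$w = 4$ ($w = \left(-4\right) \left(-1\right) = 4$)
$k{\left(E,O \right)} = -3 + 6 E$ ($k{\left(E,O \right)} = -4 + \left(6 E + 1\right) = -4 + \left(1 + 6 E\right) = -3 + 6 E$)
$I{\left(t \right)} = - 14 t^{2} - 7 t$ ($I{\left(t \right)} = \left(-1 - 6\right) \left(\left(t^{2} + t t\right) + t\right) = - 7 \left(\left(t^{2} + t^{2}\right) + t\right) = - 7 \left(2 t^{2} + t\right) = - 7 \left(t + 2 t^{2}\right) = - 14 t^{2} - 7 t$)
$I{\left(\left(k{\left(-3,-2 \right)} + w\right)^{2} \right)} - 47276 = - 7 \left(\left(-3 + 6 \left(-3\right)\right) + 4\right)^{2} \left(1 + 2 \left(\left(-3 + 6 \left(-3\right)\right) + 4\right)^{2}\right) - 47276 = - 7 \left(\left(-3 - 18\right) + 4\right)^{2} \left(1 + 2 \left(\left(-3 - 18\right) + 4\right)^{2}\right) - 47276 = - 7 \left(-21 + 4\right)^{2} \left(1 + 2 \left(-21 + 4\right)^{2}\right) - 47276 = - 7 \left(-17\right)^{2} \left(1 + 2 \left(-17\right)^{2}\right) - 47276 = \left(-7\right) 289 \left(1 + 2 \cdot 289\right) - 47276 = \left(-7\right) 289 \left(1 + 578\right) - 47276 = \left(-7\right) 289 \cdot 579 - 47276 = -1171317 - 47276 = -1218593$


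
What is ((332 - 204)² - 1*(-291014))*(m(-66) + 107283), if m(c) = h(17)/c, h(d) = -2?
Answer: 362764478440/11 ≈ 3.2979e+10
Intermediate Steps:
m(c) = -2/c
((332 - 204)² - 1*(-291014))*(m(-66) + 107283) = ((332 - 204)² - 1*(-291014))*(-2/(-66) + 107283) = (128² + 291014)*(-2*(-1/66) + 107283) = (16384 + 291014)*(1/33 + 107283) = 307398*(3540340/33) = 362764478440/11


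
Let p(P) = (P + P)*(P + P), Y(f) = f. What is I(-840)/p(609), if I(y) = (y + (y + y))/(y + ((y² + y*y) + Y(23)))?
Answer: -10/8302924721 ≈ -1.2044e-9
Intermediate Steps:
I(y) = 3*y/(23 + y + 2*y²) (I(y) = (y + (y + y))/(y + ((y² + y*y) + 23)) = (y + 2*y)/(y + ((y² + y²) + 23)) = (3*y)/(y + (2*y² + 23)) = (3*y)/(y + (23 + 2*y²)) = (3*y)/(23 + y + 2*y²) = 3*y/(23 + y + 2*y²))
p(P) = 4*P² (p(P) = (2*P)*(2*P) = 4*P²)
I(-840)/p(609) = (3*(-840)/(23 - 840 + 2*(-840)²))/((4*609²)) = (3*(-840)/(23 - 840 + 2*705600))/((4*370881)) = (3*(-840)/(23 - 840 + 1411200))/1483524 = (3*(-840)/1410383)*(1/1483524) = (3*(-840)*(1/1410383))*(1/1483524) = -2520/1410383*1/1483524 = -10/8302924721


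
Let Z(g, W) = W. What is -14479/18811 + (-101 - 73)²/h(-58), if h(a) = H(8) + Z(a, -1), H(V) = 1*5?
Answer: 142365980/18811 ≈ 7568.2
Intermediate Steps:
H(V) = 5
h(a) = 4 (h(a) = 5 - 1 = 4)
-14479/18811 + (-101 - 73)²/h(-58) = -14479/18811 + (-101 - 73)²/4 = -14479*1/18811 + (-174)²*(¼) = -14479/18811 + 30276*(¼) = -14479/18811 + 7569 = 142365980/18811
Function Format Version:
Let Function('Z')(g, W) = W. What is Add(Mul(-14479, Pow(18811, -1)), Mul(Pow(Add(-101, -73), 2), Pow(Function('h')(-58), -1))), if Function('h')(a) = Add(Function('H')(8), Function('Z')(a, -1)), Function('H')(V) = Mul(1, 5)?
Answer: Rational(142365980, 18811) ≈ 7568.2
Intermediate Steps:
Function('H')(V) = 5
Function('h')(a) = 4 (Function('h')(a) = Add(5, -1) = 4)
Add(Mul(-14479, Pow(18811, -1)), Mul(Pow(Add(-101, -73), 2), Pow(Function('h')(-58), -1))) = Add(Mul(-14479, Pow(18811, -1)), Mul(Pow(Add(-101, -73), 2), Pow(4, -1))) = Add(Mul(-14479, Rational(1, 18811)), Mul(Pow(-174, 2), Rational(1, 4))) = Add(Rational(-14479, 18811), Mul(30276, Rational(1, 4))) = Add(Rational(-14479, 18811), 7569) = Rational(142365980, 18811)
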